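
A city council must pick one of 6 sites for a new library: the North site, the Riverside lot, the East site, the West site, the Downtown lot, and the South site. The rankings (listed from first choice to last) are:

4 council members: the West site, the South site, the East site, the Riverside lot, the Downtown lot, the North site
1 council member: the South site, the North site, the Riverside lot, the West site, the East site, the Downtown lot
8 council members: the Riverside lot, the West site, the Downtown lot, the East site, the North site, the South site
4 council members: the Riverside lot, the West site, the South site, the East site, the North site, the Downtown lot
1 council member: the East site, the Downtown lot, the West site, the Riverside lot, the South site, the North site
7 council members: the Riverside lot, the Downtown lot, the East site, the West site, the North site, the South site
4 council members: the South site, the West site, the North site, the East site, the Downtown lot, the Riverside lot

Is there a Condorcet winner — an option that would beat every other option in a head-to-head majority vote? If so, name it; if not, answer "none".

the Riverside lot

the Riverside lot vs the North site: 24–5 for the Riverside lot.
the Riverside lot vs the East site: 20–9 for the Riverside lot.
the Riverside lot vs the West site: 20–9 for the Riverside lot.
the Riverside lot vs the Downtown lot: 24–5 for the Riverside lot.
the Riverside lot vs the South site: 20–9 for the Riverside lot.
the Riverside lot beats every other option head-to-head.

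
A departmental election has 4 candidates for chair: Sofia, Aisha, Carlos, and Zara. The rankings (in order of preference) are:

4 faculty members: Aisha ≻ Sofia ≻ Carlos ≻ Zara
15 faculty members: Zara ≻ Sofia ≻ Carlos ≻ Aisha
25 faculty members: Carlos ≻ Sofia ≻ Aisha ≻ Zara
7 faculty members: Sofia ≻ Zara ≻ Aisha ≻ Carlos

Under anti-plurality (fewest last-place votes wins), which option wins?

Sofia

Last-place votes: Sofia 0, Aisha 15, Carlos 7, Zara 29.
Sofia is ranked last by the fewest voters, so Sofia wins.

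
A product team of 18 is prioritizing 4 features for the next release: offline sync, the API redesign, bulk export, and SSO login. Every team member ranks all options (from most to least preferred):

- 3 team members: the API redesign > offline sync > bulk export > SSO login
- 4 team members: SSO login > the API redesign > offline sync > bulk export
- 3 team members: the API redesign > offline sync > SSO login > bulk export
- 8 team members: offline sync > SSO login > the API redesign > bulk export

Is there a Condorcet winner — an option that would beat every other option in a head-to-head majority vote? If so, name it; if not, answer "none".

none

Checking pairwise contests:
the API redesign beats offline sync 10–8.
SSO login beats the API redesign 12–6.
offline sync beats bulk export 18–0.
offline sync beats SSO login 14–4.
Every option loses at least one head-to-head, so there is no Condorcet winner.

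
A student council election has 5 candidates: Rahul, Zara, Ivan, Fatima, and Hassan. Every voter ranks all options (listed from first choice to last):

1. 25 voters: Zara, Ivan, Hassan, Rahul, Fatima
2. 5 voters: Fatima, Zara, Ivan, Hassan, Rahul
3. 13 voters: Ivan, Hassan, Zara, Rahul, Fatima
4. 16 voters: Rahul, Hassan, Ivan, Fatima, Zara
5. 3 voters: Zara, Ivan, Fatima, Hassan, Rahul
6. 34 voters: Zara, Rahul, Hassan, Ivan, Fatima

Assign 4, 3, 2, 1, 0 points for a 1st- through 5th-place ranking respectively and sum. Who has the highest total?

Rahul: 25·1 + 5·0 + 13·1 + 16·4 + 3·0 + 34·3 = 204
Zara: 25·4 + 5·3 + 13·2 + 16·0 + 3·4 + 34·4 = 289
Ivan: 25·3 + 5·2 + 13·4 + 16·2 + 3·3 + 34·1 = 212
Fatima: 25·0 + 5·4 + 13·0 + 16·1 + 3·2 + 34·0 = 42
Hassan: 25·2 + 5·1 + 13·3 + 16·3 + 3·1 + 34·2 = 213
Zara has the highest Borda score (289).

Zara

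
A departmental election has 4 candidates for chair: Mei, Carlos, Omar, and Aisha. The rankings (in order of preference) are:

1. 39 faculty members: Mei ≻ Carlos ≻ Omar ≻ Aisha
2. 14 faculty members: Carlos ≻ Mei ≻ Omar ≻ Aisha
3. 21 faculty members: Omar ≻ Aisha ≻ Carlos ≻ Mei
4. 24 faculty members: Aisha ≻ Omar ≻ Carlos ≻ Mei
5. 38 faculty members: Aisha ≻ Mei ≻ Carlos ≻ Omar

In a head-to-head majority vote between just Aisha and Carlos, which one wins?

Voters preferring Aisha to Carlos: 83; preferring Carlos to Aisha: 53.
Aisha wins the head-to-head.

Aisha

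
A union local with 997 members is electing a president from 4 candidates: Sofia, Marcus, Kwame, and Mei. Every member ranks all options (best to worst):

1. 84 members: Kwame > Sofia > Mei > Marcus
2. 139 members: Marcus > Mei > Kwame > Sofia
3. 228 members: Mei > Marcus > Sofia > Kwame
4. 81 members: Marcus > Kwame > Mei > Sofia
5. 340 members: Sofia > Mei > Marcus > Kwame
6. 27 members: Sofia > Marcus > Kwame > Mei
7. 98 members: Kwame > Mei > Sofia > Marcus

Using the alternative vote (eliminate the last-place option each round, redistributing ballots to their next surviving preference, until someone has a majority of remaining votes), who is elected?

Mei

Round 1: Sofia 367, Marcus 220, Kwame 182, Mei 228. Eliminate Kwame.
Round 2: Sofia 451, Marcus 220, Mei 326. Eliminate Marcus.
Round 3: Sofia 451, Mei 546. Mei has a majority.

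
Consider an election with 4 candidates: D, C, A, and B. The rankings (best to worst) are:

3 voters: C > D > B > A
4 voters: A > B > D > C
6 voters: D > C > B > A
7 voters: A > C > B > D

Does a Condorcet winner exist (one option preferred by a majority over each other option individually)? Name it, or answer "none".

A

A vs D: 11–9 for A.
A vs C: 11–9 for A.
A vs B: 11–9 for A.
A beats every other option head-to-head.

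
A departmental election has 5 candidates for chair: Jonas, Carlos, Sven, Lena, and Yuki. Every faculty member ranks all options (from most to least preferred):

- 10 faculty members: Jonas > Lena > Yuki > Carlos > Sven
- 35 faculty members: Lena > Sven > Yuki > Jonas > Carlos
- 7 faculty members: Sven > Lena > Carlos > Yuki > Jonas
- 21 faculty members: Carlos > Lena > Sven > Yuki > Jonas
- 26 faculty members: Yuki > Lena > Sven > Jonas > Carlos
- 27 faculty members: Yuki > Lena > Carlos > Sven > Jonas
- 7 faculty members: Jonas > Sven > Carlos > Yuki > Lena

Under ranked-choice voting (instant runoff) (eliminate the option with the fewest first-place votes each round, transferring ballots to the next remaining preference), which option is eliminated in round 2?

Round 1: Jonas 17, Carlos 21, Sven 7, Lena 35, Yuki 53. Eliminate Sven.
Round 2: Jonas 17, Carlos 21, Lena 42, Yuki 53. Eliminate Jonas.

Jonas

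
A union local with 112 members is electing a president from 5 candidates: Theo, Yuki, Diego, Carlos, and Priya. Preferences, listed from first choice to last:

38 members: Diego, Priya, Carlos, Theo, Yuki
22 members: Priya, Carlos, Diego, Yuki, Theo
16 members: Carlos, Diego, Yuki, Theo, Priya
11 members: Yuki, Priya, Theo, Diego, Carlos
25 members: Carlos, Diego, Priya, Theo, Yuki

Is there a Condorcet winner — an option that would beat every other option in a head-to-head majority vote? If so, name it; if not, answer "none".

Checking pairwise contests:
Diego beats Theo 101–11.
Theo beats Yuki 63–49.
Carlos beats Diego 63–49.
Priya beats Carlos 71–41.
Diego beats Priya 79–33.
Every option loses at least one head-to-head, so there is no Condorcet winner.

none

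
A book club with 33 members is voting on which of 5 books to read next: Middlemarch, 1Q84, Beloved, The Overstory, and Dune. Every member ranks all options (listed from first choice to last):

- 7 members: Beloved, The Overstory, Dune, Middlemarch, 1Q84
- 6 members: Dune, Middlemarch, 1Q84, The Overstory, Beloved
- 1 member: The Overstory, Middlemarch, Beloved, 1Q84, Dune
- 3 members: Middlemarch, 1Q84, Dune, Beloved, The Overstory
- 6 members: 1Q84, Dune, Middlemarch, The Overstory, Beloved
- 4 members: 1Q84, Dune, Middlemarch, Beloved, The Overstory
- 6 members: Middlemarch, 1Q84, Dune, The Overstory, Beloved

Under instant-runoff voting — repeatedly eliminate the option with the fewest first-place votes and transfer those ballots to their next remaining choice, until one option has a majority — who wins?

Round 1: Middlemarch 9, 1Q84 10, Beloved 7, The Overstory 1, Dune 6. Eliminate The Overstory.
Round 2: Middlemarch 10, 1Q84 10, Beloved 7, Dune 6. Eliminate Dune.
Round 3: Middlemarch 16, 1Q84 10, Beloved 7. Eliminate Beloved.
Round 4: Middlemarch 23, 1Q84 10. Middlemarch has a majority.

Middlemarch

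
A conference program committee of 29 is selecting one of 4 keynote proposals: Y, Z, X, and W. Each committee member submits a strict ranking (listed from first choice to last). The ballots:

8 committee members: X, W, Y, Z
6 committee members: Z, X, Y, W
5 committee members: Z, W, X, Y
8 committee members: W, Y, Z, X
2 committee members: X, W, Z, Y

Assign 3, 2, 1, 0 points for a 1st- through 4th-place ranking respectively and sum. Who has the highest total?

W

Y: 8·1 + 6·1 + 5·0 + 8·2 + 2·0 = 30
Z: 8·0 + 6·3 + 5·3 + 8·1 + 2·1 = 43
X: 8·3 + 6·2 + 5·1 + 8·0 + 2·3 = 47
W: 8·2 + 6·0 + 5·2 + 8·3 + 2·2 = 54
W has the highest Borda score (54).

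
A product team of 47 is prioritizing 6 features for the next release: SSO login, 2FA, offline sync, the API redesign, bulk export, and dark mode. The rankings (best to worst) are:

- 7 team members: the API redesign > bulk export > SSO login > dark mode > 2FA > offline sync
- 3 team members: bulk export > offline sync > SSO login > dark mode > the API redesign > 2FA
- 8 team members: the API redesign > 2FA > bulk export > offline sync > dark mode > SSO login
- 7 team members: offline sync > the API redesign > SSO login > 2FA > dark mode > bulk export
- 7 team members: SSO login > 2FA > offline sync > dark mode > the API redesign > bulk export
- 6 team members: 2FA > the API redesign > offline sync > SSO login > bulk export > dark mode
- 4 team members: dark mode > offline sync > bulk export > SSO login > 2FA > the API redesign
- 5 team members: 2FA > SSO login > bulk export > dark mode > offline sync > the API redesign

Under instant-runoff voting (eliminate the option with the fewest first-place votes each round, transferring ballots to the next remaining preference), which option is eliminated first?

Round 1: SSO login 7, 2FA 11, offline sync 7, the API redesign 15, bulk export 3, dark mode 4. Eliminate bulk export.

bulk export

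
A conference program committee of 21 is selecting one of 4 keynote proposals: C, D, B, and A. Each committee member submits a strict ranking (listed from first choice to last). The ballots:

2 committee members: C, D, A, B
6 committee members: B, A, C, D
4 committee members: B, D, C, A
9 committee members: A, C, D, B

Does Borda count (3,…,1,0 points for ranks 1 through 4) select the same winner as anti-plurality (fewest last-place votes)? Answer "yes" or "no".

no

Borda — scores: C 34, D 21, B 30, A 41. Winner: A.
Anti-plurality — last-place votes: C 0, D 6, B 11, A 4. Winner: C.
The two methods disagree.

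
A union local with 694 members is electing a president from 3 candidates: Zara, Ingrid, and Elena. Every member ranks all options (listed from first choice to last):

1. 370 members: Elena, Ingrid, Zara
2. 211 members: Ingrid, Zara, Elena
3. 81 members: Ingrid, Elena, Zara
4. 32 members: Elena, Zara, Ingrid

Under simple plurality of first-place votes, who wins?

Elena

First-place votes: Zara 0, Ingrid 292, Elena 402.
Elena has the most first-place votes.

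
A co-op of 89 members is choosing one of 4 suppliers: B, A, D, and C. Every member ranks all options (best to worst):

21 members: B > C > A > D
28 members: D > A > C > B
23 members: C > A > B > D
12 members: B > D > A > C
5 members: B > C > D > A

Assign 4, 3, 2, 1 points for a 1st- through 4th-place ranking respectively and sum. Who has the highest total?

B: 21·4 + 28·1 + 23·2 + 12·4 + 5·4 = 226
A: 21·2 + 28·3 + 23·3 + 12·2 + 5·1 = 224
D: 21·1 + 28·4 + 23·1 + 12·3 + 5·2 = 202
C: 21·3 + 28·2 + 23·4 + 12·1 + 5·3 = 238
C has the highest Borda score (238).

C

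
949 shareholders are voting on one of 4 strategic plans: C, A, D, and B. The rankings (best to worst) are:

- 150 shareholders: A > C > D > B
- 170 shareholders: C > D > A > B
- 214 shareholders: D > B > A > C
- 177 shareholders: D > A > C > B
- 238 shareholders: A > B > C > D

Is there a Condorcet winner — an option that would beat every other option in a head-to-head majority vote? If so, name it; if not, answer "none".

none

Checking pairwise contests:
A beats C 779–170.
D beats A 561–388.
C beats D 558–391.
C beats B 497–452.
Every option loses at least one head-to-head, so there is no Condorcet winner.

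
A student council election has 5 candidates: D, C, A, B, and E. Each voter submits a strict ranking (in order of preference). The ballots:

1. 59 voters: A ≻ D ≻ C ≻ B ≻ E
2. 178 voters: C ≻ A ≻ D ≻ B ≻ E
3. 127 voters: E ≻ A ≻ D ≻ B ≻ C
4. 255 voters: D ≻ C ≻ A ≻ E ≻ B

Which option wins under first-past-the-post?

D

First-place votes: D 255, C 178, A 59, B 0, E 127.
D has the most first-place votes.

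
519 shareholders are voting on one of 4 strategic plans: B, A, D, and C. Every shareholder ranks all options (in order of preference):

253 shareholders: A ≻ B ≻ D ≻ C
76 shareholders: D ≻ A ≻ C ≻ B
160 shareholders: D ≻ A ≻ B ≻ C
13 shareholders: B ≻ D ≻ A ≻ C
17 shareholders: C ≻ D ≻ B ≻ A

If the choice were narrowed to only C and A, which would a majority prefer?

A

Voters preferring C to A: 17; preferring A to C: 502.
A wins the head-to-head.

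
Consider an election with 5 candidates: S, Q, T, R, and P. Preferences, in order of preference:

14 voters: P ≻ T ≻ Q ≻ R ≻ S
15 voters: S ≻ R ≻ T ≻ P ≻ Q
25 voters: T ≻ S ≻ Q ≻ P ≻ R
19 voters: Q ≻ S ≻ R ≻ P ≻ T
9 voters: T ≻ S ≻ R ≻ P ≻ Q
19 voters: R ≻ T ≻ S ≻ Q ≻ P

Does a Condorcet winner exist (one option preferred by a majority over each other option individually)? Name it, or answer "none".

none

Checking pairwise contests:
T beats S 67–34.
S beats Q 68–33.
R beats T 53–48.
S beats R 68–33.
S beats P 87–14.
Every option loses at least one head-to-head, so there is no Condorcet winner.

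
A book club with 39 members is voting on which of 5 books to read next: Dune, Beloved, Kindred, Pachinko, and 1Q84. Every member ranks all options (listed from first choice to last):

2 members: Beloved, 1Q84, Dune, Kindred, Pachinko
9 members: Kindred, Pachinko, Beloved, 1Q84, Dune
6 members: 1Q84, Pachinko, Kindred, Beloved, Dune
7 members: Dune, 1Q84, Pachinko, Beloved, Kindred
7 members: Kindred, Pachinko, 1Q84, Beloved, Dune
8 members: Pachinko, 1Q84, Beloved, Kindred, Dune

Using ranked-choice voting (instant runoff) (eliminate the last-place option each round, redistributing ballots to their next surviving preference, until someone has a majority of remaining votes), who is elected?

1Q84

Round 1: Dune 7, Beloved 2, Kindred 16, Pachinko 8, 1Q84 6. Eliminate Beloved.
Round 2: Dune 7, Kindred 16, Pachinko 8, 1Q84 8. Eliminate Dune.
Round 3: Kindred 16, Pachinko 8, 1Q84 15. Eliminate Pachinko.
Round 4: Kindred 16, 1Q84 23. 1Q84 has a majority.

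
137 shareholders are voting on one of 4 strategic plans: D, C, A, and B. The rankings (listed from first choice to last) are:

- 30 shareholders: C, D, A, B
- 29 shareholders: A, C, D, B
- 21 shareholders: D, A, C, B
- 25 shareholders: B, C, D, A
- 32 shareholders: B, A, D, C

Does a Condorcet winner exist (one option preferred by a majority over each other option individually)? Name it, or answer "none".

none

Checking pairwise contests:
C beats D 84–53.
A beats C 82–55.
D beats A 76–61.
D beats B 80–57.
Every option loses at least one head-to-head, so there is no Condorcet winner.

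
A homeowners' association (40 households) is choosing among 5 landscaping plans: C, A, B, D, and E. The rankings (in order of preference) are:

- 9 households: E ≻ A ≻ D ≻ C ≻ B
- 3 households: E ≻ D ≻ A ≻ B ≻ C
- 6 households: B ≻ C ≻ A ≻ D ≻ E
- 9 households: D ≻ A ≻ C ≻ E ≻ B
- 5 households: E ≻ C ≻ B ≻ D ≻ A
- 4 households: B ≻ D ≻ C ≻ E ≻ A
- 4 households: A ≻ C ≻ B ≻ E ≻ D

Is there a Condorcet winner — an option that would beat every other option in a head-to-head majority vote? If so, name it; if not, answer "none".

Checking pairwise contests:
A beats C 25–15.
D beats A 21–19.
C beats B 27–13.
E beats D 21–19.
C beats E 23–17.
Every option loses at least one head-to-head, so there is no Condorcet winner.

none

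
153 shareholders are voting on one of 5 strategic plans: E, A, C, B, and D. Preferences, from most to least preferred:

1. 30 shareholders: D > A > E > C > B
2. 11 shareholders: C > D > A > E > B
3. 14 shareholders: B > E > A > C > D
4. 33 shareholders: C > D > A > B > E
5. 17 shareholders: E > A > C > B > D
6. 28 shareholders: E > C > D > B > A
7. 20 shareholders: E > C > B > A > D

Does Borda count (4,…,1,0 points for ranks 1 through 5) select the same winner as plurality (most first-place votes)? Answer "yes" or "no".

Borda — scores: E 373, A 277, C 398, B 174, D 308. Winner: C.
Plurality — first-place votes: E 65, A 0, C 44, B 14, D 30. Winner: E.
The two methods disagree.

no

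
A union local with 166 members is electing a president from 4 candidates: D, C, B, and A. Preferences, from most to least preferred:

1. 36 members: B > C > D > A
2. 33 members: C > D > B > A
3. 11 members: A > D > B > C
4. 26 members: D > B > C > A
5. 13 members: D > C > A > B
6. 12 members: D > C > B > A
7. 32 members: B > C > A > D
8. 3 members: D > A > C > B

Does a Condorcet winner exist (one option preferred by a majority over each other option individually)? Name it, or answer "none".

none

Checking pairwise contests:
C beats D 101–65.
B beats C 105–61.
D beats B 98–68.
D beats A 123–43.
Every option loses at least one head-to-head, so there is no Condorcet winner.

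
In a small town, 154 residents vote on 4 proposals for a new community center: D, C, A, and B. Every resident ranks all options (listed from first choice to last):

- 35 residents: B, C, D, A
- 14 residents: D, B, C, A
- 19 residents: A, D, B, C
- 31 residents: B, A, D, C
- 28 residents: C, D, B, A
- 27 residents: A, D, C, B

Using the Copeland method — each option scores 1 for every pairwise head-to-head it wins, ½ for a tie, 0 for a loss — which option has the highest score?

D: beats C and B; ties A → score 2.5.
C: ties A; loses to D and B → score 0.5.
A: ties D and C; loses to B → score 1.
B: beats C and A; loses to D → score 2.
D has the best pairwise record.

D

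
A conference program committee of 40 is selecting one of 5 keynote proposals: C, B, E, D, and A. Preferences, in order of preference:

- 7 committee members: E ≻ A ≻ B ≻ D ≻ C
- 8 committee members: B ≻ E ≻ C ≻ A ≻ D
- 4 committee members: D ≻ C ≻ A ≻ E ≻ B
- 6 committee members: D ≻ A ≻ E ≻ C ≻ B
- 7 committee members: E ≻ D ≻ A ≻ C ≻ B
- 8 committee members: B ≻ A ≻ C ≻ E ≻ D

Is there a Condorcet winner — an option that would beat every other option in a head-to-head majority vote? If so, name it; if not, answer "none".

E

E vs C: 28–12 for E.
E vs B: 24–16 for E.
E vs D: 30–10 for E.
E vs A: 22–18 for E.
E beats every other option head-to-head.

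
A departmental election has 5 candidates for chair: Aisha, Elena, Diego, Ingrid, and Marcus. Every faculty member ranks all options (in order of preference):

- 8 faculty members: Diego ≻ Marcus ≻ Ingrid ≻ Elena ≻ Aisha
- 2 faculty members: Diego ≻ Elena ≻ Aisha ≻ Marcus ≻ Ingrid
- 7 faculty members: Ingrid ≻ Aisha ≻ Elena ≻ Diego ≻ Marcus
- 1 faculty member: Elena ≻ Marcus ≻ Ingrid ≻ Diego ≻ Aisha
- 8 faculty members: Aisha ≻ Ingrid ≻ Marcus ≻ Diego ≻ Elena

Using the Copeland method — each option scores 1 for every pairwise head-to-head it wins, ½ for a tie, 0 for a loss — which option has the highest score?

Aisha: beats Elena, Diego, and Marcus; loses to Ingrid → score 3.
Elena: loses to Aisha, Diego, Ingrid, and Marcus → score 0.
Diego: beats Elena and Marcus; loses to Aisha and Ingrid → score 2.
Ingrid: beats Aisha, Elena, Diego, and Marcus → score 4.
Marcus: beats Elena; loses to Aisha, Diego, and Ingrid → score 1.
Ingrid has the best pairwise record.

Ingrid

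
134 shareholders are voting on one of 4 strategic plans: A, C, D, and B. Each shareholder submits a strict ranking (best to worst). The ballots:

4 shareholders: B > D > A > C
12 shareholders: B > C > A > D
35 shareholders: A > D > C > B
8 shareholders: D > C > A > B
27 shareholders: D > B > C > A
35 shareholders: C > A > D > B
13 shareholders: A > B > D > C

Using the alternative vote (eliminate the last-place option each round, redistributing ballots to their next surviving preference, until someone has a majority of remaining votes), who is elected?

Round 1: A 48, C 35, D 35, B 16. Eliminate B.
Round 2: A 48, C 47, D 39. Eliminate D.
Round 3: A 52, C 82. C has a majority.

C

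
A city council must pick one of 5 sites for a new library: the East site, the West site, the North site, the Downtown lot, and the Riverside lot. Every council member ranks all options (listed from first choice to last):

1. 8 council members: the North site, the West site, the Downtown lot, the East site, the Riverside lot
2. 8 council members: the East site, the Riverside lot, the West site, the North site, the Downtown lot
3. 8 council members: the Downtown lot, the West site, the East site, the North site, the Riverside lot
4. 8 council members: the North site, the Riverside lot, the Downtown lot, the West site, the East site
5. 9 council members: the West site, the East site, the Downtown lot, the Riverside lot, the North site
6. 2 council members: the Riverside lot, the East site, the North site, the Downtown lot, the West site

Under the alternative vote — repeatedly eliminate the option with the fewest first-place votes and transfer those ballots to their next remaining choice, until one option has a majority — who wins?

Round 1: the East site 8, the West site 9, the North site 16, the Downtown lot 8, the Riverside lot 2. Eliminate the Riverside lot.
Round 2: the East site 10, the West site 9, the North site 16, the Downtown lot 8. Eliminate the Downtown lot.
Round 3: the East site 10, the West site 17, the North site 16. Eliminate the East site.
Round 4: the West site 25, the North site 18. The West site has a majority.

the West site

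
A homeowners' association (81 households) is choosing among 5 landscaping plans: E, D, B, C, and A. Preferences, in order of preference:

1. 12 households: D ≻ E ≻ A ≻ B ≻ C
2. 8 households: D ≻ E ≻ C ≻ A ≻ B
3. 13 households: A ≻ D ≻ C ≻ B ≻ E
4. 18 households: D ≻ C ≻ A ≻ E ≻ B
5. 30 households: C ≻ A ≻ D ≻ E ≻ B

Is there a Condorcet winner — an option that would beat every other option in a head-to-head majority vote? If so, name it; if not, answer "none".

Checking pairwise contests:
D beats E 81–0.
A beats D 43–38.
E beats B 68–13.
D beats C 51–30.
C beats A 56–25.
Every option loses at least one head-to-head, so there is no Condorcet winner.

none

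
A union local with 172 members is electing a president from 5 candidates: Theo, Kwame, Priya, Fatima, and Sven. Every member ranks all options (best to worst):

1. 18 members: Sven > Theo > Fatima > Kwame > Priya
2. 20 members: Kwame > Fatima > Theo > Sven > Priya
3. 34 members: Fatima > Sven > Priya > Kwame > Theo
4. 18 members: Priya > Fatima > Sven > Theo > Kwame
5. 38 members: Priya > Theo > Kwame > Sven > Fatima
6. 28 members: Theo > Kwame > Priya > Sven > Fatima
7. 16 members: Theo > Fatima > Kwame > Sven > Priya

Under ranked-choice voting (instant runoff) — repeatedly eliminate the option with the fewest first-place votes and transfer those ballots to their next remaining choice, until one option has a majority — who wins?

Round 1: Theo 44, Kwame 20, Priya 56, Fatima 34, Sven 18. Eliminate Sven.
Round 2: Theo 62, Kwame 20, Priya 56, Fatima 34. Eliminate Kwame.
Round 3: Theo 62, Priya 56, Fatima 54. Eliminate Fatima.
Round 4: Theo 82, Priya 90. Priya has a majority.

Priya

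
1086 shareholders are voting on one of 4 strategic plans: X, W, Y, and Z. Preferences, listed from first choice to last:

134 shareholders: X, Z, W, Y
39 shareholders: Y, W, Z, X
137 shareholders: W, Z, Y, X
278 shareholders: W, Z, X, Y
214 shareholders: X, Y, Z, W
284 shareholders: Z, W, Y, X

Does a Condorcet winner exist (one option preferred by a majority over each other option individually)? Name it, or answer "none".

Z

Z vs X: 738–348 for Z.
Z vs W: 632–454 for Z.
Z vs Y: 833–253 for Z.
Z beats every other option head-to-head.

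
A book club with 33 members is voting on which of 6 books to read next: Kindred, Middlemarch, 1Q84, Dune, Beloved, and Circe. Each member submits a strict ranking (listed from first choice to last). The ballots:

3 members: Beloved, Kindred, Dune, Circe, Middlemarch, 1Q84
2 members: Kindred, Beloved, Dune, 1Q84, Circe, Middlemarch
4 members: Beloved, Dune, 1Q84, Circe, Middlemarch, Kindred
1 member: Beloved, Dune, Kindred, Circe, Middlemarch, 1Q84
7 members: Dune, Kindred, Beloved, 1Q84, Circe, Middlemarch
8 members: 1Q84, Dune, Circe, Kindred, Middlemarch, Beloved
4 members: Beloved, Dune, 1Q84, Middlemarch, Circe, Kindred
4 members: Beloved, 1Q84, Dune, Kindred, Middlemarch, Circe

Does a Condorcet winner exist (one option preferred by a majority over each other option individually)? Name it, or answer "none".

Checking pairwise contests:
1Q84 beats Kindred 20–13.
Kindred beats Middlemarch 25–8.
Dune beats 1Q84 21–12.
Beloved beats Dune 18–15.
Kindred beats Beloved 17–16.
Kindred beats Circe 17–16.
Every option loses at least one head-to-head, so there is no Condorcet winner.

none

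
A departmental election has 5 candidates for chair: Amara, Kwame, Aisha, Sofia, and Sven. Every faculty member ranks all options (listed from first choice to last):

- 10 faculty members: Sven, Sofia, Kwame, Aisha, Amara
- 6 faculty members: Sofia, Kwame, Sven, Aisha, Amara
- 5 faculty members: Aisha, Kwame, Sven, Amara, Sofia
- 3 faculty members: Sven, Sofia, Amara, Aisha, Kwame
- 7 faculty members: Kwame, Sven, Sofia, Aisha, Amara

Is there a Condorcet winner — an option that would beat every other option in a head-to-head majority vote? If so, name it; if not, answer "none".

none

Checking pairwise contests:
Kwame beats Amara 28–3.
Sofia beats Kwame 19–12.
Kwame beats Aisha 23–8.
Sven beats Sofia 25–6.
Kwame beats Sven 18–13.
Every option loses at least one head-to-head, so there is no Condorcet winner.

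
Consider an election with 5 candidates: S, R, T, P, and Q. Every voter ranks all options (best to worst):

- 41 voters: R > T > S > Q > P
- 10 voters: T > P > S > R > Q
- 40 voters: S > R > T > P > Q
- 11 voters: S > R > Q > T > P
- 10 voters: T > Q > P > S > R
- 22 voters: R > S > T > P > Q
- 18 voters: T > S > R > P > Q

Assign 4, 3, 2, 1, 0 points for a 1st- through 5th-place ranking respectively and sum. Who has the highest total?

R

S: 41·2 + 10·2 + 40·4 + 11·4 + 10·1 + 22·3 + 18·3 = 436
R: 41·4 + 10·1 + 40·3 + 11·3 + 10·0 + 22·4 + 18·2 = 451
T: 41·3 + 10·4 + 40·2 + 11·1 + 10·4 + 22·2 + 18·4 = 410
P: 41·0 + 10·3 + 40·1 + 11·0 + 10·2 + 22·1 + 18·1 = 130
Q: 41·1 + 10·0 + 40·0 + 11·2 + 10·3 + 22·0 + 18·0 = 93
R has the highest Borda score (451).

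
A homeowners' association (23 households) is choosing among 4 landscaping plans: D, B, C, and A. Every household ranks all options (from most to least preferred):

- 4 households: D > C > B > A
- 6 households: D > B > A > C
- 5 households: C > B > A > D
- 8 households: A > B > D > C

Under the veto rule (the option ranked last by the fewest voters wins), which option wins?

Last-place votes: D 5, B 0, C 14, A 4.
B is ranked last by the fewest voters, so B wins.

B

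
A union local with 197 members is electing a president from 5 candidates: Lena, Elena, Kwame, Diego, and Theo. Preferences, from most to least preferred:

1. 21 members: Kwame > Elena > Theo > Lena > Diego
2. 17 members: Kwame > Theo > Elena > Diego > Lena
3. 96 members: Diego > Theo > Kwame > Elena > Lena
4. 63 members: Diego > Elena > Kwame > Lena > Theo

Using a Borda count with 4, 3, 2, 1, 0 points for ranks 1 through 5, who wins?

Diego

Lena: 21·1 + 17·0 + 96·0 + 63·1 = 84
Elena: 21·3 + 17·2 + 96·1 + 63·3 = 382
Kwame: 21·4 + 17·4 + 96·2 + 63·2 = 470
Diego: 21·0 + 17·1 + 96·4 + 63·4 = 653
Theo: 21·2 + 17·3 + 96·3 + 63·0 = 381
Diego has the highest Borda score (653).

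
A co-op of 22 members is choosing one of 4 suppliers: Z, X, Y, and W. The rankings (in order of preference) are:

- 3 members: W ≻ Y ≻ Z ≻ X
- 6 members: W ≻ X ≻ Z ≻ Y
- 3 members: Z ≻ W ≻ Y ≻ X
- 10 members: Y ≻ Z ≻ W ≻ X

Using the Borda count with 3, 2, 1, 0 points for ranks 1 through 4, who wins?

Z: 3·1 + 6·1 + 3·3 + 10·2 = 38
X: 3·0 + 6·2 + 3·0 + 10·0 = 12
Y: 3·2 + 6·0 + 3·1 + 10·3 = 39
W: 3·3 + 6·3 + 3·2 + 10·1 = 43
W has the highest Borda score (43).

W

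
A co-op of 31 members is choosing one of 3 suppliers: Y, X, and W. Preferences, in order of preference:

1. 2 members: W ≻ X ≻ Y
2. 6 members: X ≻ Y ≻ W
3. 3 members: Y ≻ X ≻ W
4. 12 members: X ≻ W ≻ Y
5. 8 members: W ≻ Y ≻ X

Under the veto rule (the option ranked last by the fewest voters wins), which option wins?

X

Last-place votes: Y 14, X 8, W 9.
X is ranked last by the fewest voters, so X wins.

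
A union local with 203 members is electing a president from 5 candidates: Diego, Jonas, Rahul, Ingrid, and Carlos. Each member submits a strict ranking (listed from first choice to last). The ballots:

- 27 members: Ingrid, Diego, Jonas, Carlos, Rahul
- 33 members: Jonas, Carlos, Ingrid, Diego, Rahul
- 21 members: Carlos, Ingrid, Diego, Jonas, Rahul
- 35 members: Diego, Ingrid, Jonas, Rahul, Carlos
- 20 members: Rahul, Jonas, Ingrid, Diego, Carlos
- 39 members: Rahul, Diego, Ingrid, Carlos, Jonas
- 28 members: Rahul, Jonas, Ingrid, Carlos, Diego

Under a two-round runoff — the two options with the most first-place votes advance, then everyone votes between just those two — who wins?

Diego

Round 1 first-place votes: Diego 35, Jonas 33, Rahul 87, Ingrid 27, Carlos 21.
Rahul and Diego advance.
Runoff: Rahul is preferred to Diego by 87 voters; Diego by 116.
Diego wins the runoff.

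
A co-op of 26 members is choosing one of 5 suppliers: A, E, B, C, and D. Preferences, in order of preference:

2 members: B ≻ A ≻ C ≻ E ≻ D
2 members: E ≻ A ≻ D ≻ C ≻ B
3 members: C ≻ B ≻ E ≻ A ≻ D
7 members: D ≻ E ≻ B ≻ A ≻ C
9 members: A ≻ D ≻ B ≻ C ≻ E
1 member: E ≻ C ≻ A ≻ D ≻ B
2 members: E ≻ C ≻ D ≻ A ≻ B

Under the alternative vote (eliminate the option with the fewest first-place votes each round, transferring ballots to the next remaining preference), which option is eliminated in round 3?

Round 1: A 9, E 5, B 2, C 3, D 7. Eliminate B.
Round 2: A 11, E 5, C 3, D 7. Eliminate C.
Round 3: A 11, E 8, D 7. Eliminate D.

D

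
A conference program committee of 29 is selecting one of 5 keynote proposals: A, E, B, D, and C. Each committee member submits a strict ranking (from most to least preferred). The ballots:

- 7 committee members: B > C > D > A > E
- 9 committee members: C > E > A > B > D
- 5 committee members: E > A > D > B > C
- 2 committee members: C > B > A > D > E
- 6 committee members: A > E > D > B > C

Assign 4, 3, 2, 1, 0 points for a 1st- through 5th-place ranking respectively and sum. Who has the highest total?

A

A: 7·1 + 9·2 + 5·3 + 2·2 + 6·4 = 68
E: 7·0 + 9·3 + 5·4 + 2·0 + 6·3 = 65
B: 7·4 + 9·1 + 5·1 + 2·3 + 6·1 = 54
D: 7·2 + 9·0 + 5·2 + 2·1 + 6·2 = 38
C: 7·3 + 9·4 + 5·0 + 2·4 + 6·0 = 65
A has the highest Borda score (68).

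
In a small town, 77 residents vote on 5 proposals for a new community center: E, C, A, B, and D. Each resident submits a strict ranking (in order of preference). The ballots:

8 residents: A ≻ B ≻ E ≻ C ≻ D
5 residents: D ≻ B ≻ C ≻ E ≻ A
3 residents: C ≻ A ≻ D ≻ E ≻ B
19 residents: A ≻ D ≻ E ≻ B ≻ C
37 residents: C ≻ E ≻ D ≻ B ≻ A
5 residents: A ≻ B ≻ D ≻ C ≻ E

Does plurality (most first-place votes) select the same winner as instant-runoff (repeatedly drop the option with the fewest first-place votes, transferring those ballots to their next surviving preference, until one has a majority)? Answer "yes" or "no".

Plurality — first-place votes: E 0, C 40, A 32, B 0, D 5. Winner: C.
Instant-runoff — R1 E 0, C 40, A 32, B 0, D 5 (C winner). Winner: C.
The two methods agree.

yes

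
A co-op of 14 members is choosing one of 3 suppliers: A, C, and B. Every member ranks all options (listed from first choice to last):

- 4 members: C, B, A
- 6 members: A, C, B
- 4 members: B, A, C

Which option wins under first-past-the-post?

A

First-place votes: A 6, C 4, B 4.
A has the most first-place votes.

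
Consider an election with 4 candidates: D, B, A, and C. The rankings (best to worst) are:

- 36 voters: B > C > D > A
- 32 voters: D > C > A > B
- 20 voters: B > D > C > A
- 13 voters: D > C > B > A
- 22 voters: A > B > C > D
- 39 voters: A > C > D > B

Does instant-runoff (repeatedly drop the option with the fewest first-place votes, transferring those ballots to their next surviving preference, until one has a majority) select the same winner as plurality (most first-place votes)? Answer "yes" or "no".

yes

Instant-runoff — R1 D 45, B 56, A 61, C 0 (C out); R2 D 45, B 56, A 61 (D out); R3 B 69, A 93 (A winner). Winner: A.
Plurality — first-place votes: D 45, B 56, A 61, C 0. Winner: A.
The two methods agree.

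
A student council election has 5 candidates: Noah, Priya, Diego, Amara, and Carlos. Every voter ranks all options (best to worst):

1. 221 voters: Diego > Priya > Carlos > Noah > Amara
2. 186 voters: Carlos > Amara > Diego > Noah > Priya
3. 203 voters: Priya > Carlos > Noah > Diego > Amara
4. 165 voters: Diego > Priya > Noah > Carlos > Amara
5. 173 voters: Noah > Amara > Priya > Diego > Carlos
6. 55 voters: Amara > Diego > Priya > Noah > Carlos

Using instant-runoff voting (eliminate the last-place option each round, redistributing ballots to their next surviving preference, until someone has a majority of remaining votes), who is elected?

Round 1: Noah 173, Priya 203, Diego 386, Amara 55, Carlos 186. Eliminate Amara.
Round 2: Noah 173, Priya 203, Diego 441, Carlos 186. Eliminate Noah.
Round 3: Priya 376, Diego 441, Carlos 186. Eliminate Carlos.
Round 4: Priya 376, Diego 627. Diego has a majority.

Diego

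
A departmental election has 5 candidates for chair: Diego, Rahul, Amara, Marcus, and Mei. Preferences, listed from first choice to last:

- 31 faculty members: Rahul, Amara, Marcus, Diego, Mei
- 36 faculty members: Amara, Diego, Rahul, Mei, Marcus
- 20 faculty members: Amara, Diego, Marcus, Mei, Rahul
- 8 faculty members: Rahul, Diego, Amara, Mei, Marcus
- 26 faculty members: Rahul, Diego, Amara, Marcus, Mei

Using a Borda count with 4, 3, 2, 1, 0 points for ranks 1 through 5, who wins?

Diego: 31·1 + 36·3 + 20·3 + 8·3 + 26·3 = 301
Rahul: 31·4 + 36·2 + 20·0 + 8·4 + 26·4 = 332
Amara: 31·3 + 36·4 + 20·4 + 8·2 + 26·2 = 385
Marcus: 31·2 + 36·0 + 20·2 + 8·0 + 26·1 = 128
Mei: 31·0 + 36·1 + 20·1 + 8·1 + 26·0 = 64
Amara has the highest Borda score (385).

Amara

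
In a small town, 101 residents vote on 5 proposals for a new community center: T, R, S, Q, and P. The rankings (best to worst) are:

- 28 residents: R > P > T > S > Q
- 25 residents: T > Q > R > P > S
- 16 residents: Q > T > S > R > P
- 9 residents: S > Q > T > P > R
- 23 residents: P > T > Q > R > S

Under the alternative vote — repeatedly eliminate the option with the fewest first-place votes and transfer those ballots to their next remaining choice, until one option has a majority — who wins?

T

Round 1: T 25, R 28, S 9, Q 16, P 23. Eliminate S.
Round 2: T 25, R 28, Q 25, P 23. Eliminate P.
Round 3: T 48, R 28, Q 25. Eliminate Q.
Round 4: T 73, R 28. T has a majority.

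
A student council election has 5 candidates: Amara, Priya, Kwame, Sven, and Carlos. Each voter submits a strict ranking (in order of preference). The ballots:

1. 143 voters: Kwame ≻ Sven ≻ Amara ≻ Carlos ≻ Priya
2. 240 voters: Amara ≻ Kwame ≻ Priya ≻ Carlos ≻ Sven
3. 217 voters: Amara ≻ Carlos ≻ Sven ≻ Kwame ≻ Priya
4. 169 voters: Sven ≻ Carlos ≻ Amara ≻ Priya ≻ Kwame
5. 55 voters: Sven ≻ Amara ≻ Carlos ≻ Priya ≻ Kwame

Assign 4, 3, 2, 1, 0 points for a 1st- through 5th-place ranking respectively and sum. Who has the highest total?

Amara: 143·2 + 240·4 + 217·4 + 169·2 + 55·3 = 2617
Priya: 143·0 + 240·2 + 217·0 + 169·1 + 55·1 = 704
Kwame: 143·4 + 240·3 + 217·1 + 169·0 + 55·0 = 1509
Sven: 143·3 + 240·0 + 217·2 + 169·4 + 55·4 = 1759
Carlos: 143·1 + 240·1 + 217·3 + 169·3 + 55·2 = 1651
Amara has the highest Borda score (2617).

Amara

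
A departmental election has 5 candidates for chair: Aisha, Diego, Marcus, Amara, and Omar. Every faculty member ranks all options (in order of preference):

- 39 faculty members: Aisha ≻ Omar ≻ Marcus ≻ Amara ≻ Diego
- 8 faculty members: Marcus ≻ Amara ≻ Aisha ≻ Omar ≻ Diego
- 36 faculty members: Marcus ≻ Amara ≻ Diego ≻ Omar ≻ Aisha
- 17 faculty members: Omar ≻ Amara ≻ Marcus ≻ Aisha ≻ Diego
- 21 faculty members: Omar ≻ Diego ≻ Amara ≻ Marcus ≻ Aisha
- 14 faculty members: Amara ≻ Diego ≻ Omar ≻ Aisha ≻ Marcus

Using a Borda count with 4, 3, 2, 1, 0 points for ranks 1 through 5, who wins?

Omar

Aisha: 39·4 + 8·2 + 36·0 + 17·1 + 21·0 + 14·1 = 203
Diego: 39·0 + 8·0 + 36·2 + 17·0 + 21·3 + 14·3 = 177
Marcus: 39·2 + 8·4 + 36·4 + 17·2 + 21·1 + 14·0 = 309
Amara: 39·1 + 8·3 + 36·3 + 17·3 + 21·2 + 14·4 = 320
Omar: 39·3 + 8·1 + 36·1 + 17·4 + 21·4 + 14·2 = 341
Omar has the highest Borda score (341).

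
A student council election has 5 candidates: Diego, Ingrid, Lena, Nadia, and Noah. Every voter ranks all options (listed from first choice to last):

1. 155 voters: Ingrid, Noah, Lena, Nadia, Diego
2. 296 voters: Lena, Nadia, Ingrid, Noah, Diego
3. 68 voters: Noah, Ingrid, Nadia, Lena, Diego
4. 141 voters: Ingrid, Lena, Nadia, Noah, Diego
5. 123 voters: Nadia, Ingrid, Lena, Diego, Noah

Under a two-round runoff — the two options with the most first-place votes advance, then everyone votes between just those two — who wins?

Round 1 first-place votes: Diego 0, Ingrid 296, Lena 296, Nadia 123, Noah 68.
Ingrid and Lena advance.
Runoff: Ingrid is preferred to Lena by 487 voters; Lena by 296.
Ingrid wins the runoff.

Ingrid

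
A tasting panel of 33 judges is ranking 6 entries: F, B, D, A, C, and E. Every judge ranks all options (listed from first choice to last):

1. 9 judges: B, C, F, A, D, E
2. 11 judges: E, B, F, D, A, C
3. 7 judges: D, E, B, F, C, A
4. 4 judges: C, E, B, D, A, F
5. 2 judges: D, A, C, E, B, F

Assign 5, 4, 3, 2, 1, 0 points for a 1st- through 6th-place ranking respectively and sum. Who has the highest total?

F: 9·3 + 11·3 + 7·2 + 4·0 + 2·0 = 74
B: 9·5 + 11·4 + 7·3 + 4·3 + 2·1 = 124
D: 9·1 + 11·2 + 7·5 + 4·2 + 2·5 = 84
A: 9·2 + 11·1 + 7·0 + 4·1 + 2·4 = 41
C: 9·4 + 11·0 + 7·1 + 4·5 + 2·3 = 69
E: 9·0 + 11·5 + 7·4 + 4·4 + 2·2 = 103
B has the highest Borda score (124).

B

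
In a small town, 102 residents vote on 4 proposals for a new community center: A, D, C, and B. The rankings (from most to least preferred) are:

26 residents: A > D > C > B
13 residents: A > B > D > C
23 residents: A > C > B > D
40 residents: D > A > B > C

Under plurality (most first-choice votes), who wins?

A

First-place votes: A 62, D 40, C 0, B 0.
A has the most first-place votes.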